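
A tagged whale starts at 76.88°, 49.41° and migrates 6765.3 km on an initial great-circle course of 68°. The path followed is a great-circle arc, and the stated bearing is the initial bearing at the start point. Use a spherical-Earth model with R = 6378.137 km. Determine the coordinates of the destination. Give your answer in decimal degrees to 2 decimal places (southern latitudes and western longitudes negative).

The arc subtends δ = 6765.3/6378.137 = 1.060702 rad at the centre.
Start latitude φ₁ = 1.341809 rad; initial bearing θ = 1.186824 rad.
Applying the spherical law of cosines for sides, sin φ₂ = sin φ₁ cos δ + cos φ₁ sin δ cos θ = 0.549722, so φ₂ = 33.35°.
Δλ = atan2( sin θ sin δ cos φ₁ , cos δ − sin φ₁ sin φ₂ ) = atan2(0.183670, -0.047113) = 1.821891 rad = 104.39°.
λ₂ = λ₁ + Δλ = 153.80°.

latitude 33.35°, longitude 153.80°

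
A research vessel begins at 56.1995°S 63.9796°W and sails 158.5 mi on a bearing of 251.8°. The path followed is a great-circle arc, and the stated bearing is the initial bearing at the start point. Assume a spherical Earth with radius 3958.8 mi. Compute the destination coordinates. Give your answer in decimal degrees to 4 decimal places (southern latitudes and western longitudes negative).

The arc subtends δ = 158.5/3958.8 = 0.040037 rad at the centre.
Start latitude φ₁ = -0.980866 rad; initial bearing θ = 4.394739 rad.
sin φ₂ = sin φ₁ cos δ + cos φ₁ sin δ cos θ = (-0.830980)(0.999199) + (0.556303)(0.040027)(-0.312335) = -0.837268
φ₂ = asin(-0.837268) = -0.992268 rad = -56.8528°.
Then Δλ = atan2(-0.021153, 0.303446) = -0.069597 rad, from sin θ sin δ cos φ₁ over cos δ − sin φ₁ sin φ₂.
λ₂ = λ₁ + Δλ = -67.9672°.

latitude -56.8528°, longitude -67.9672°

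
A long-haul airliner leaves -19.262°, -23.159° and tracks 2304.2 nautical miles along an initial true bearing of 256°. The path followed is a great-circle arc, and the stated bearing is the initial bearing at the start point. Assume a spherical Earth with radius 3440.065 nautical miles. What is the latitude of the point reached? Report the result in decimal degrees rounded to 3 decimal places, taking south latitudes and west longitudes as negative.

latitude -23.603°

Angular distance δ = d/R = 2304.2 / 3440.065 = 0.669813 rad.
With φ₁ = -19.262° = -0.336185 rad and θ = 256° = 4.468043 rad:
sin φ₂ = sin φ₁ cos δ + cos φ₁ sin δ cos θ = (-0.329888)(0.783938) + (0.944020)(0.620839)(-0.241922) = -0.400399
φ₂ = asin(-0.400399) = -0.411952 rad = -23.603°.
Δλ = atan2( sin θ sin δ cos φ₁ , cos δ − sin φ₁ sin φ₂ ) = atan2(-0.568676, 0.651851) = -0.717356 rad = -41.101°.
λ₂ = λ₁ + Δλ = -64.260°.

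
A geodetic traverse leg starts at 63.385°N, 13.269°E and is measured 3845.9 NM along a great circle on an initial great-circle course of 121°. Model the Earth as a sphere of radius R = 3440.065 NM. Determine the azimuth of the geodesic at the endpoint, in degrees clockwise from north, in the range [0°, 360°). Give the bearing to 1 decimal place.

The arc subtends δ = 3845.9/3440.065 = 1.117973 rad at the centre.
Converting: φ₁ = 1.106277 rad, θ = 2.111848 rad.
sin φ₂ = sin φ₁ cos δ + cos φ₁ sin δ cos θ = (0.894037)(0.437506) + (0.447993)(0.899215)(-0.515038) = 0.183667
φ₂ = asin(0.183667) = 0.184716 rad = 10.583°.
For the longitude increment, Δλ = atan2( sin θ sin δ cos φ₁, cos δ − sin φ₁ sin φ₂ ) = atan2(0.345303, 0.273301) = 51.639°.
λ₂ = λ₁ + Δλ = 64.908°.
The forward bearing on arrival equals the back-azimuth from the destination plus 180°.
Back-azimuth from P₂ (10.6°, 64.9°) to P₁ (63.4°, 13.3°), with Δλ' = λ₁ − λ₂ = -51.6°: atan2( sin Δλ' cos φ₁ , cos φ₂ sin φ₁ − sin φ₂ cos φ₁ cos Δλ' ) = 337.0°.
Final bearing = (337.0° + 180°) mod 360° = 157.0°.

final bearing 157.0°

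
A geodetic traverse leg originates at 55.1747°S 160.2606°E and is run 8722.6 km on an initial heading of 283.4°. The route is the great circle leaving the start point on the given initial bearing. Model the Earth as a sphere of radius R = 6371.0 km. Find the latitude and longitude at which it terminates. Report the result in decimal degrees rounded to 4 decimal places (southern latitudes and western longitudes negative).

latitude -1.9932°, longitude 87.7762°

Angular distance δ = d/R = 8722.6 / 6371 = 1.369110 rad.
Converting: φ₁ = -0.962980 rad, θ = 4.946263 rad.
Destination latitude: φ₂ = arcsin( sin φ₁ cos δ + cos φ₁ sin δ cos θ ) = arcsin(-0.034780) = -1.9932°.
For the longitude increment, Δλ = atan2( sin θ sin δ cos φ₁, cos δ − sin φ₁ sin φ₂ ) = atan2(-0.544269, 0.171771) = -72.4844°.
λ₂ = λ₁ + Δλ = 87.7762°.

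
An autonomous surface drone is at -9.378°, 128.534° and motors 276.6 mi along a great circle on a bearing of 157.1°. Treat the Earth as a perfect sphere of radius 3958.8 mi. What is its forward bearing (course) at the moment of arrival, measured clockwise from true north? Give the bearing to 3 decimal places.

final bearing 156.789°

δ = 276.6/3958.8 = 0.069870 rad (4.0032°).
Converting: φ₁ = -0.163677 rad, θ = 2.741912 rad.
Applying the spherical law of cosines for sides, sin φ₂ = sin φ₁ cos δ + cos φ₁ sin δ cos θ = -0.226001, so φ₂ = -13.062°.
For the longitude increment, Δλ = atan2( sin θ sin δ cos φ₁, cos δ − sin φ₁ sin φ₂ ) = atan2(0.026803, 0.960734) = 1.598°.
λ₂ = λ₁ + Δλ = 130.132°.
The forward bearing on arrival equals the back-azimuth from the destination plus 180°.
Back-azimuth from P₂ (-13.062°, 130.132°) to P₁ (-9.378°, 128.534°), with Δλ' = λ₁ − λ₂ = -1.598°: atan2( sin Δλ' cos φ₁ , cos φ₂ sin φ₁ − sin φ₂ cos φ₁ cos Δλ' ) = 336.789°.
Final bearing = (336.789° + 180°) mod 360° = 156.789°.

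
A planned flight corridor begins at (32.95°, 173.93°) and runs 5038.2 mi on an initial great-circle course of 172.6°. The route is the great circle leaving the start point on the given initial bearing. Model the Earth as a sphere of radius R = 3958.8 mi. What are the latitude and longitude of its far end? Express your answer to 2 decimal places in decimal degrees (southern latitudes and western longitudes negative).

δ = 5038.2/3958.8 = 1.272658 rad (72.9180°).
With φ₁ = 32.95° = 0.575086 rad and θ = 172.6° = 3.012438 rad:
Applying the spherical law of cosines for sides, sin φ₂ = sin φ₁ cos δ + cos φ₁ sin δ cos θ = -0.635678, so φ₂ = -39.47°.
Δλ = atan2( sin θ sin δ cos φ₁ , cos δ − sin φ₁ sin φ₂ ) = atan2(0.103310, 0.639491) = 0.160167 rad = 9.18°.
λ₂ = 173.93° + 9.18° = 183.11°, normalized to (−180°, 180°] → -176.89°.

latitude -39.47°, longitude -176.89°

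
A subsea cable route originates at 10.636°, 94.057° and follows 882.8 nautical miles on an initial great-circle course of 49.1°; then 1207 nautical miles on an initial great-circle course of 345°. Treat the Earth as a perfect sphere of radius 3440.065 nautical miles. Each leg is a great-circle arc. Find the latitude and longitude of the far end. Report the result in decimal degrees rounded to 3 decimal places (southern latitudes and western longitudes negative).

latitude 39.274°, longitude 99.238°

Apply the spherical direct solution leg by leg, carrying full precision between legs.
Leg 1: from (10.636°, 94.057°), δ = 882.8/3440.065 = 0.256623 rad, θ = 49.1° → φ = 19.990°, λ = 105.837°.
Leg 2: from (19.990°, 105.837°), δ = 1207/3440.065 = 0.350865 rad, θ = 345° → φ = 39.274°, λ = 99.238°.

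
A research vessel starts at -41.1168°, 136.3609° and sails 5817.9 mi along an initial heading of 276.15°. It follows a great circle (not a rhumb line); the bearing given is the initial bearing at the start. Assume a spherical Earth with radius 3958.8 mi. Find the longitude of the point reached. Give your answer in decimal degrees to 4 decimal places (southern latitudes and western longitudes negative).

δ = 5817.9/3958.8 = 1.469612 rad (84.2026°).
Start latitude φ₁ = -0.717624 rad; initial bearing θ = 4.819727 rad.
sin φ₂ = sin φ₁ cos δ + cos φ₁ sin δ cos θ = (-0.657596)(0.101012) + (0.753371)(0.994885)(0.107132) = 0.013872
φ₂ = asin(0.013872) = 0.013873 rad = 0.7948°.
Δλ = atan2( sin θ sin δ cos φ₁ , cos δ − sin φ₁ sin φ₂ ) = atan2(-0.745204, 0.110134) = -1.424068 rad = -81.5931°.
λ₂ = λ₁ + Δλ = 54.7678°.

longitude 54.7678°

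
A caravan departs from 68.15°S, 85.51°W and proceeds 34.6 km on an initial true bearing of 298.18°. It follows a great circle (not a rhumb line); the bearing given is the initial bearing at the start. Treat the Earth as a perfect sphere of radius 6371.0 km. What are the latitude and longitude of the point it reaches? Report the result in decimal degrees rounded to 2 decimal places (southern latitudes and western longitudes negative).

Angular distance δ = d/R = 34.6 / 6371 = 0.005431 rad.
Converting: φ₁ = -1.189442 rad, θ = 5.204223 rad.
Destination latitude: φ₂ = arcsin( sin φ₁ cos δ + cos φ₁ sin δ cos θ ) = arcsin(-0.927193) = -68.00°.
Then Δλ = atan2(-0.001782, 0.139400) = -0.012780 rad, from sin θ sin δ cos φ₁ over cos δ − sin φ₁ sin φ₂.
λ₂ = -85.51° + -0.73° = -86.24°.

latitude -68.00°, longitude -86.24°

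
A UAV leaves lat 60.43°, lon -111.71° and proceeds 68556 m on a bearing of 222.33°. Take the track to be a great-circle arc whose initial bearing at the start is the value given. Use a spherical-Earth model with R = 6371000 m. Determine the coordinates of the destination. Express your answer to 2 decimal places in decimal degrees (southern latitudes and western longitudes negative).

latitude 59.97°, longitude -112.54°

Angular distance δ = d/R = 68556 / 6371000 = 0.010761 rad.
With φ₁ = 60.43° = 1.054702 rad and θ = 222.33° = 3.880391 rad:
sin φ₂ = sin φ₁ cos δ + cos φ₁ sin δ cos θ = (0.869753)(0.999942) + (0.493487)(0.010760)(-0.739279) = 0.865777
φ₂ = asin(0.865777) = 1.046702 rad = 59.97°.
Then Δλ = atan2(-0.003576, 0.246929) = -0.014480 rad, from sin θ sin δ cos φ₁ over cos δ − sin φ₁ sin φ₂.
λ₂ = -111.71° + -0.83° = -112.54°.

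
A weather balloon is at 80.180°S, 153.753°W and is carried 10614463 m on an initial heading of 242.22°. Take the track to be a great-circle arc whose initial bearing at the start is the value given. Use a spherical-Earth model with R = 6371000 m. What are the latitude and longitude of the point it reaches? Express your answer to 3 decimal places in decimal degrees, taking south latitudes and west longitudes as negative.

Angular distance δ = d/R = 10614463 / 6371000 = 1.666059 rad.
With φ₁ = -80.180° = -1.399405 rad and θ = 242.22° = 4.227537 rad:
sin φ₂ = sin φ₁ cos δ + cos φ₁ sin δ cos θ = (-0.985348)(-0.095119) + (0.170553)(0.995466)(-0.466078) = 0.014594
φ₂ = asin(0.014594) = 0.014595 rad = 0.836°.
For the longitude increment, Δλ = atan2( sin θ sin δ cos φ₁, cos δ − sin φ₁ sin φ₂ ) = atan2(-0.150212, -0.080738) = -118.258°.
λ₂ = -153.753° + -118.258° = -272.011°, normalized to (−180°, 180°] → 87.989°.

latitude 0.836°, longitude 87.989°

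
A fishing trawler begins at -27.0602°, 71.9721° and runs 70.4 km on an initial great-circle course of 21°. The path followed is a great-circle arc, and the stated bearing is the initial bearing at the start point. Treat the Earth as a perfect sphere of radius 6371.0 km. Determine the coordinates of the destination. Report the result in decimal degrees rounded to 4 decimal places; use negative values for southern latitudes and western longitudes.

Angular distance δ = d/R = 70.4 / 6371 = 0.011050 rad.
Converting: φ₁ = -0.472290 rad, θ = 0.366519 rad.
Applying the spherical law of cosines for sides, sin φ₂ = sin φ₁ cos δ + cos φ₁ sin δ cos θ = -0.445712, so φ₂ = -26.4689°.
For the longitude increment, Δλ = atan2( sin θ sin δ cos φ₁, cos δ − sin φ₁ sin φ₂ ) = atan2(0.003526, 0.797173) = 0.2535°.
λ₂ = 71.9721° + 0.2535° = 72.2256°.

latitude -26.4689°, longitude 72.2256°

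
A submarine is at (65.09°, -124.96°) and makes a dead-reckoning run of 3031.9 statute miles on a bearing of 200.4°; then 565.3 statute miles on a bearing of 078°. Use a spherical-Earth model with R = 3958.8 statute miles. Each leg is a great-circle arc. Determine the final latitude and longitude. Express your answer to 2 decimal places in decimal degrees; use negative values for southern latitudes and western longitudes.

Apply the spherical direct solution leg by leg, carrying full precision between legs.
Leg 1: from (65.09°, -124.96°), δ = 3031.9/3958.8 = 0.765863 rad, θ = 200.4° → φ = 22.34°, λ = -140.10°.
Leg 2: from (22.34°, -140.10°), δ = 565.3/3958.8 = 0.142796 rad, θ = 78° → φ = 23.80°, λ = -131.35°.

latitude 23.80°, longitude -131.35°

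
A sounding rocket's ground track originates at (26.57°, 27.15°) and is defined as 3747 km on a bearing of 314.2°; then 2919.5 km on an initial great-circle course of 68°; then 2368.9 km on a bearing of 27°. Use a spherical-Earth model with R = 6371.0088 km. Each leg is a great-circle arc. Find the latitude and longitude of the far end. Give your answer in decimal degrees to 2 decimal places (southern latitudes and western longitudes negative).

Apply the spherical direct solution leg by leg, carrying full precision between legs.
Leg 1: from (26.57°, 27.15°), δ = 3747/6371.0088 = 0.588133 rad, θ = 314.2° → φ = 45.90°, λ = -7.71°.
Leg 2: from (45.90°, -7.71°), δ = 2919.5/6371.0088 = 0.458248 rad, θ = 68° → φ = 49.40°, λ = 31.37°.
Leg 3: from (49.40°, 31.37°), δ = 2368.9/6371.0088 = 0.371825 rad, θ = 27° → φ = 66.65°, λ = 55.96°.

latitude 66.65°, longitude 55.96°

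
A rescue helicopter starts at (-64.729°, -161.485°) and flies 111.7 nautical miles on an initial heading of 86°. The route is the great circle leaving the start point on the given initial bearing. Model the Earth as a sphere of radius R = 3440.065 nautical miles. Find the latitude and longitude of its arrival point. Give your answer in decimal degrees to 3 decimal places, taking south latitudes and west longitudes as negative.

δ = 111.7/3440.065 = 0.032470 rad (1.8604°).
Start latitude φ₁ = -1.129734 rad; initial bearing θ = 1.500983 rad.
sin φ₂ = sin φ₁ cos δ + cos φ₁ sin δ cos θ = (-0.904299)(0.999473) + (0.426900)(0.032465)(0.069756) = -0.902855
φ₂ = asin(-0.902855) = -1.126365 rad = -64.536°.
Then Δλ = atan2(0.013825, 0.183022) = 0.075396 rad, from sin θ sin δ cos φ₁ over cos δ − sin φ₁ sin φ₂.
λ₂ = -161.485° + 4.320° = -157.165°.

latitude -64.536°, longitude -157.165°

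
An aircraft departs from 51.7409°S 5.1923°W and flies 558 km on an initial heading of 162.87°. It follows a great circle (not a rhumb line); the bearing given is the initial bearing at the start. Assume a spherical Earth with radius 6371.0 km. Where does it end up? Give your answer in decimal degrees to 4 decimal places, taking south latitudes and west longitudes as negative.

The arc subtends δ = 558/6371 = 0.087584 rad at the centre.
With φ₁ = -51.7409° = -0.903049 rad and θ = 162.87° = 2.842618 rad:
Destination latitude: φ₂ = arcsin( sin φ₁ cos δ + cos φ₁ sin δ cos θ ) = arcsin(-0.833971) = -56.5088°.
Δλ = atan2( sin θ sin δ cos φ₁ , cos δ − sin φ₁ sin φ₂ ) = atan2(0.015954, 0.341318) = 0.046707 rad = 2.6761°.
λ₂ = -5.1923° + 2.6761° = -2.5162°.

latitude -56.5088°, longitude -2.5162°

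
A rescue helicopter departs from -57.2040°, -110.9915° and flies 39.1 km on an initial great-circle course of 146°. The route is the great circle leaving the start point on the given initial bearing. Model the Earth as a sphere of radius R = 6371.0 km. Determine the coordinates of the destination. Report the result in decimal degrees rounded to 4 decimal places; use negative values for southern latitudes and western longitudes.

latitude -57.4950°, longitude -110.6256°

δ = 39.1/6371 = 0.006137 rad (0.3516°).
Start latitude φ₁ = -0.998398 rad; initial bearing θ = 2.548181 rad.
sin φ₂ = sin φ₁ cos δ + cos φ₁ sin δ cos θ = (-0.840604)(0.999981) + (0.541650)(0.006137)(-0.829038) = -0.843344
φ₂ = asin(-0.843344) = -1.003477 rad = -57.4950°.
For the longitude increment, Δλ = atan2( sin θ sin δ cos φ₁, cos δ − sin φ₁ sin φ₂ ) = atan2(0.001859, 0.291062) = 0.3659°.
Hence λ₂ = -110.9915° + 0.3659° = -110.6256°.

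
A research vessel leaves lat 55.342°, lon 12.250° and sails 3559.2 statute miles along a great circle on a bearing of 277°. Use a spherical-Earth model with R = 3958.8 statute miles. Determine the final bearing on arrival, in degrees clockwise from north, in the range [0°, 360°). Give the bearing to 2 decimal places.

Angular distance δ = d/R = 3559.2 / 3958.8 = 0.899060 rad.
Converting: φ₁ = 0.965900 rad, θ = 4.834562 rad.
Applying the spherical law of cosines for sides, sin φ₂ = sin φ₁ cos δ + cos φ₁ sin δ cos θ = 0.566165, so φ₂ = 34.483°.
Then Δλ = atan2(-0.441809, 0.156641) = -1.230080 rad, from sin θ sin δ cos φ₁ over cos δ − sin φ₁ sin φ₂.
λ₂ = λ₁ + Δλ = -58.228°.
The forward bearing on arrival equals the back-azimuth from the destination plus 180°.
Back-azimuth from P₂ (34.48°, -58.23°) to P₁ (55.34°, 12.25°), with Δλ' = λ₁ − λ₂ = 70.48°: atan2( sin Δλ' cos φ₁ , cos φ₂ sin φ₁ − sin φ₂ cos φ₁ cos Δλ' ) = 43.22°.
Final bearing = (43.22° + 180°) mod 360° = 223.22°.

final bearing 223.22°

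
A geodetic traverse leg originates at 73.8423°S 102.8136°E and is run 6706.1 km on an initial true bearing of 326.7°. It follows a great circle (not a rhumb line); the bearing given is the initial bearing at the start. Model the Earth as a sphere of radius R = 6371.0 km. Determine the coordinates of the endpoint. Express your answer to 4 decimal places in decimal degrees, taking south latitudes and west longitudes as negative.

latitude -15.8844°, longitude 73.0860°

Angular distance δ = d/R = 6706.1 / 6371 = 1.052598 rad.
Converting: φ₁ = -1.288791 rad, θ = 5.701991 rad.
Destination latitude: φ₂ = arcsin( sin φ₁ cos δ + cos φ₁ sin δ cos θ ) = arcsin(-0.273697) = -15.8844°.
For the longitude increment, Δλ = atan2( sin θ sin δ cos φ₁, cos δ − sin φ₁ sin φ₂ ) = atan2(-0.132725, 0.232431) = -29.7276°.
Hence λ₂ = 102.8136° + -29.7276° = 73.0860°.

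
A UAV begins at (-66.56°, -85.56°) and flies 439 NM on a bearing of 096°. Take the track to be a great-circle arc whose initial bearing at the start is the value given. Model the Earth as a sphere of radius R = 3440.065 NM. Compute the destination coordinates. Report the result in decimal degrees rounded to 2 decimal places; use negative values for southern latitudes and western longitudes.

latitude -66.25°, longitude -67.24°

Angular distance δ = d/R = 439 / 3440.065 = 0.127614 rad.
Converting: φ₁ = -1.161691 rad, θ = 1.675516 rad.
sin φ₂ = sin φ₁ cos δ + cos φ₁ sin δ cos θ = (-0.917477)(0.991868) + (0.397789)(0.127268)(-0.104528) = -0.915308
φ₂ = asin(-0.915308) = -1.156273 rad = -66.25°.
For the longitude increment, Δλ = atan2( sin θ sin δ cos φ₁, cos δ − sin φ₁ sin φ₂ ) = atan2(0.050348, 0.152094) = 18.32°.
λ₂ = -85.56° + 18.32° = -67.24°.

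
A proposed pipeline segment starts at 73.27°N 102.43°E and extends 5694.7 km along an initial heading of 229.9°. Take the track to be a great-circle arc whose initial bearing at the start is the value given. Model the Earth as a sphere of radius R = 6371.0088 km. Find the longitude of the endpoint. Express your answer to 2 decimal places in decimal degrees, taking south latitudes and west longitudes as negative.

longitude 60.39°

Central angle δ = d/R = 0.893846 rad.
With φ₁ = 73.27° = 1.278803 rad and θ = 229.9° = 4.012512 rad:
sin φ₂ = sin φ₁ cos δ + cos φ₁ sin δ cos θ = (0.957672)(0.626419) + (0.287862)(0.779487)(-0.644124) = 0.455372
φ₂ = asin(0.455372) = 0.472790 rad = 27.09°.
For the longitude increment, Δλ = atan2( sin θ sin δ cos φ₁, cos δ − sin φ₁ sin φ₂ ) = atan2(-0.171637, 0.190322) = -42.04°.
λ₂ = 102.43° + -42.04° = 60.39°.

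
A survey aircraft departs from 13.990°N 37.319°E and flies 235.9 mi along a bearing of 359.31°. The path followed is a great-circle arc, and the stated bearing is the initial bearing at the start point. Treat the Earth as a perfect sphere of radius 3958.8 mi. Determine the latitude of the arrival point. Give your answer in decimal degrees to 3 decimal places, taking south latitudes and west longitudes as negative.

Central angle δ = d/R = 0.059589 rad.
With φ₁ = 13.990° = 0.244172 rad and θ = 359.31° = 6.271143 rad:
Applying the spherical law of cosines for sides, sin φ₂ = sin φ₁ cos δ + cos φ₁ sin δ cos θ = 0.299106, so φ₂ = 17.404°.
For the longitude increment, Δλ = atan2( sin θ sin δ cos φ₁, cos δ − sin φ₁ sin φ₂ ) = atan2(-0.000696, 0.925915) = -0.043°.
λ₂ = 37.319° + -0.043° = 37.276°.

latitude 17.404°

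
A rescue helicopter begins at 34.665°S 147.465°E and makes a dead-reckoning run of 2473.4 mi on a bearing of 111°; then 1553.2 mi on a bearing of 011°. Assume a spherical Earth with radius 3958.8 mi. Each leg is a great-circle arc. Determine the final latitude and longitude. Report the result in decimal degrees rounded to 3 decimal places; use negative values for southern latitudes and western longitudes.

latitude -17.173°, longitude -163.251°

Apply the spherical direct solution leg by leg, carrying full precision between legs.
Leg 1: from (-34.665°, 147.465°), δ = 2473.4/3958.8 = 0.624785 rad, θ = 111° → φ = -39.326°, λ = -167.630°.
Leg 2: from (-39.326°, -167.630°), δ = 1553.2/3958.8 = 0.392341 rad, θ = 11° → φ = -17.173°, λ = -163.251°.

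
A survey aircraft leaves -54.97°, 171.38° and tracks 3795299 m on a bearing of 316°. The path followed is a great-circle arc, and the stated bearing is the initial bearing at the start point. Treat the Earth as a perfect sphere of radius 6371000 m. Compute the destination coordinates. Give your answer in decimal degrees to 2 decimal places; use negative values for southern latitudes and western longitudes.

latitude -26.50°, longitude 145.56°

Central angle δ = d/R = 0.595715 rad.
Start latitude φ₁ = -0.959407 rad; initial bearing θ = 5.515240 rad.
Applying the spherical law of cosines for sides, sin φ₂ = sin φ₁ cos δ + cos φ₁ sin δ cos θ = -0.446121, so φ₂ = -26.50°.
Then Δλ = atan2(-0.223732, 0.462440) = -0.450609 rad, from sin θ sin δ cos φ₁ over cos δ − sin φ₁ sin φ₂.
λ₂ = 171.38° + -25.82° = 145.56°.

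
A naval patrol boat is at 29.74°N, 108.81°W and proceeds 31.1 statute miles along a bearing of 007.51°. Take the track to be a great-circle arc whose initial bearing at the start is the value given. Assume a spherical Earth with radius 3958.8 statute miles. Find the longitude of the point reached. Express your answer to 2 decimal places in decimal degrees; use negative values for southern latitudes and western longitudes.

longitude -108.74°

The arc subtends δ = 31.1/3958.8 = 0.007856 rad at the centre.
Converting: φ₁ = 0.519061 rad, θ = 0.131074 rad.
Applying the spherical law of cosines for sides, sin φ₂ = sin φ₁ cos δ + cos φ₁ sin δ cos θ = 0.502812, so φ₂ = 30.19°.
For the longitude increment, Δλ = atan2( sin θ sin δ cos φ₁, cos δ − sin φ₁ sin φ₂ ) = atan2(0.000892, 0.750542) = 0.07°.
Hence λ₂ = -108.81° + 0.07° = -108.74°.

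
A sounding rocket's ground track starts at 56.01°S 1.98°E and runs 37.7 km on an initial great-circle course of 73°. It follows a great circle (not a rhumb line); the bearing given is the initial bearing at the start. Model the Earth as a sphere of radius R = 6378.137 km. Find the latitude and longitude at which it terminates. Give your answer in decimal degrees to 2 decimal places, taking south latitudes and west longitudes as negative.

latitude -55.91°, longitude 2.56°

Angular distance δ = d/R = 37.7 / 6378.137 = 0.005911 rad.
With φ₁ = -56.01° = -0.977559 rad and θ = 73° = 1.274090 rad:
Destination latitude: φ₂ = arcsin( sin φ₁ cos δ + cos φ₁ sin δ cos θ ) = arcsin(-0.828155) = -55.91°.
Then Δλ = atan2(0.003160, 0.313330) = 0.010085 rad, from sin θ sin δ cos φ₁ over cos δ − sin φ₁ sin φ₂.
λ₂ = 1.98° + 0.58° = 2.56°.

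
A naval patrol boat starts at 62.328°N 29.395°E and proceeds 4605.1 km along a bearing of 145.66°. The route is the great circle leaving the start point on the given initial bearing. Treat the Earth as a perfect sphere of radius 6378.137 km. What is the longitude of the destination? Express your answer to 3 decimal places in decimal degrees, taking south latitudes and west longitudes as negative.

δ = 4605.1/6378.137 = 0.722013 rad (41.3683°).
Start latitude φ₁ = 1.087829 rad; initial bearing θ = 2.542247 rad.
Applying the spherical law of cosines for sides, sin φ₂ = sin φ₁ cos δ + cos φ₁ sin δ cos θ = 0.411207, so φ₂ = 24.281°.
Δλ = atan2( sin θ sin δ cos φ₁ , cos δ − sin φ₁ sin φ₂ ) = atan2(0.173138, 0.386303) = 0.421350 rad = 24.142°.
Hence λ₂ = 29.395° + 24.142° = 53.537°.

longitude 53.537°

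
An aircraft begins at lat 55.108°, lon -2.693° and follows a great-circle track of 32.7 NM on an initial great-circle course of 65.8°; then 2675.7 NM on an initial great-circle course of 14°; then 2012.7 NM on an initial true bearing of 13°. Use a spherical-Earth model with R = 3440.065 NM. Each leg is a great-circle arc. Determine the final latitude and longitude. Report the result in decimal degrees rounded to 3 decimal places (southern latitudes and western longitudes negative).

latitude 69.223°, longitude -69.983°

Apply the spherical direct solution leg by leg, carrying full precision between legs.
Leg 1: from (55.108°, -2.693°), δ = 32.7/3440.065 = 0.009506 rad, θ = 65.8° → φ = 55.328°, λ = -1.820°.
Leg 2: from (55.328°, -1.820°), δ = 2675.7/3440.065 = 0.777805 rad, θ = 14° → φ = 76.723°, λ = 130.517°.
Leg 3: from (76.723°, 130.517°), δ = 2012.7/3440.065 = 0.585076 rad, θ = 13° → φ = 69.223°, λ = -69.983°.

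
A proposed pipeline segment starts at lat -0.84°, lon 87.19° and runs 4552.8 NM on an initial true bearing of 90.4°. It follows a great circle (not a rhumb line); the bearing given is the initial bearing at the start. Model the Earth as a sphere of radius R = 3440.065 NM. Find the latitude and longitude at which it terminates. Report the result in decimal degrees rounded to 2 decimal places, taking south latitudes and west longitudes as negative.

latitude -0.59°, longitude 163.03°

δ = 4552.8/3440.065 = 1.323463 rad (75.8289°).
With φ₁ = -0.84° = -0.014661 rad and θ = 90.4° = 1.577778 rad:
Applying the spherical law of cosines for sides, sin φ₂ = sin φ₁ cos δ + cos φ₁ sin δ cos θ = -0.010357, so φ₂ = -0.59°.
Then Δλ = atan2(0.969441, 0.244667) = 1.323579 rad, from sin θ sin δ cos φ₁ over cos δ − sin φ₁ sin φ₂.
λ₂ = 87.19° + 75.84° = 163.03°.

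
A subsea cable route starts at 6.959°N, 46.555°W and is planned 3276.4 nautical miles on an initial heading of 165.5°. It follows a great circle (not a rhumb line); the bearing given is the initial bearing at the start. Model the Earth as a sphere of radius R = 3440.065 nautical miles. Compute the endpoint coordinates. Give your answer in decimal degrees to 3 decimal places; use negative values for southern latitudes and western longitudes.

The arc subtends δ = 3276.4/3440.065 = 0.952424 rad at the centre.
Converting: φ₁ = 0.121457 rad, θ = 2.888520 rad.
Destination latitude: φ₂ = arcsin( sin φ₁ cos δ + cos φ₁ sin δ cos θ ) = arcsin(-0.712820) = -45.465°.
Then Δλ = atan2(0.202512, 0.666074) = 0.295158 rad, from sin θ sin δ cos φ₁ over cos δ − sin φ₁ sin φ₂.
λ₂ = -46.555° + 16.911° = -29.644°.

latitude -45.465°, longitude -29.644°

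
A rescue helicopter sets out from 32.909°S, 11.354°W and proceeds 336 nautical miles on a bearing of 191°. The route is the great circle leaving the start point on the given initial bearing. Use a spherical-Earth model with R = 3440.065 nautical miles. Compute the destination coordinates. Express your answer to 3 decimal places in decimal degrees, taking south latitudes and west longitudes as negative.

latitude -38.395°, longitude -12.714°

The arc subtends δ = 336/3440.065 = 0.097673 rad at the centre.
Converting: φ₁ = -0.574370 rad, θ = 3.333579 rad.
Applying the spherical law of cosines for sides, sin φ₂ = sin φ₁ cos δ + cos φ₁ sin δ cos θ = -0.621082, so φ₂ = -38.395°.
For the longitude increment, Δλ = atan2( sin θ sin δ cos φ₁, cos δ − sin φ₁ sin φ₂ ) = atan2(-0.015621, 0.657796) = -1.360°.
λ₂ = -11.354° + -1.360° = -12.714°.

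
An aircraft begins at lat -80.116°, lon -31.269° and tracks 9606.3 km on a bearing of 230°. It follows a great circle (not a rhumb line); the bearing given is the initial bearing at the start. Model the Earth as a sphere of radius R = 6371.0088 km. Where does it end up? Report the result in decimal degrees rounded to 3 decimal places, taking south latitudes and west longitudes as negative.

latitude -9.911°, longitude -160.363°

Central angle δ = d/R = 1.507815 rad.
Converting: φ₁ = -1.398288 rad, θ = 4.014257 rad.
Applying the spherical law of cosines for sides, sin φ₂ = sin φ₁ cos δ + cos φ₁ sin δ cos θ = -0.172124, so φ₂ = -9.911°.
For the longitude increment, Δλ = atan2( sin θ sin δ cos φ₁, cos δ − sin φ₁ sin φ₂ ) = atan2(-0.131234, -0.106629) = -129.094°.
λ₂ = λ₁ + Δλ = -160.363°.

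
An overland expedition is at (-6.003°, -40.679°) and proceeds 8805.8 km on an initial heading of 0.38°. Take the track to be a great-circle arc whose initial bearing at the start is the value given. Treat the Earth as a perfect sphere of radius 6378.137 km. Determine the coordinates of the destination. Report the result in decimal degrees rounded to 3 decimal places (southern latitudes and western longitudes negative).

δ = 8805.8/6378.137 = 1.380623 rad (79.1038°).
Converting: φ₁ = -0.104772 rad, θ = 0.006632 rad.
sin φ₂ = sin φ₁ cos δ + cos φ₁ sin δ cos θ = (-0.104581)(0.189030) + (0.994516)(0.981971)(0.999978) = 0.956796
φ₂ = asin(0.956796) = 1.275777 rad = 73.097°.
For the longitude increment, Δλ = atan2( sin θ sin δ cos φ₁, cos δ − sin φ₁ sin φ₂ ) = atan2(0.006477, 0.289092) = 1.283°.
Hence λ₂ = -40.679° + 1.283° = -39.396°.

latitude 73.097°, longitude -39.396°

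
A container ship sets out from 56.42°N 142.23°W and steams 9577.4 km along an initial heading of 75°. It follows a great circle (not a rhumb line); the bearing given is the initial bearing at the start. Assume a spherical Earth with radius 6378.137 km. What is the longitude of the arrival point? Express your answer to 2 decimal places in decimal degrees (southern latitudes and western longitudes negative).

δ = 9577.4/6378.137 = 1.501598 rad (86.0352°).
Converting: φ₁ = 0.984715 rad, θ = 1.308997 rad.
sin φ₂ = sin φ₁ cos δ + cos φ₁ sin δ cos θ = (0.833114)(0.069143) + (0.553101)(0.997607)(0.258819) = 0.200414
φ₂ = asin(0.200414) = 0.201781 rad = 11.56°.
For the longitude increment, Δλ = atan2( sin θ sin δ cos φ₁, cos δ − sin φ₁ sin φ₂ ) = atan2(0.532976, -0.097825) = 100.40°.
λ₂ = -142.23° + 100.40° = -41.83°.

longitude -41.83°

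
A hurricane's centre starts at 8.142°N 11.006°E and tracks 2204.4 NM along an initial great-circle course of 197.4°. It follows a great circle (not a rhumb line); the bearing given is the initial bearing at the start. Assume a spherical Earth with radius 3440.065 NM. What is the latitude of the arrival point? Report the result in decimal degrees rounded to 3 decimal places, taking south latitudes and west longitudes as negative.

Central angle δ = d/R = 0.640802 rad.
Start latitude φ₁ = 0.142105 rad; initial bearing θ = 3.445280 rad.
Applying the spherical law of cosines for sides, sin φ₂ = sin φ₁ cos δ + cos φ₁ sin δ cos θ = -0.451201, so φ₂ = -26.821°.
For the longitude increment, Δλ = atan2( sin θ sin δ cos φ₁, cos δ − sin φ₁ sin φ₂ ) = atan2(-0.176976, 0.865519) = -11.556°.
λ₂ = 11.006° + -11.556° = -0.550°.

latitude -26.821°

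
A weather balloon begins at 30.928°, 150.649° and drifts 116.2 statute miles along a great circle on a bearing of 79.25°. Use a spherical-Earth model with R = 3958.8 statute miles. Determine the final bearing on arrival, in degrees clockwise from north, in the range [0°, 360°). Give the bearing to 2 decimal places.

Central angle δ = d/R = 0.029352 rad.
Converting: φ₁ = 0.539795 rad, θ = 1.383173 rad.
Applying the spherical law of cosines for sides, sin φ₂ = sin φ₁ cos δ + cos φ₁ sin δ cos θ = 0.518435, so φ₂ = 31.227°.
Δλ = atan2( sin θ sin δ cos φ₁ , cos δ − sin φ₁ sin φ₂ ) = atan2(0.024733, 0.733114) = 0.033725 rad = 1.932°.
λ₂ = λ₁ + Δλ = 152.581°.
The forward bearing on arrival equals the back-azimuth from the destination plus 180°.
Back-azimuth from P₂ (31.23°, 152.58°) to P₁ (30.93°, 150.65°), with Δλ' = λ₁ − λ₂ = -1.93°: atan2( sin Δλ' cos φ₁ , cos φ₂ sin φ₁ − sin φ₂ cos φ₁ cos Δλ' ) = 260.25°.
Final bearing = (260.25° + 180°) mod 360° = 80.25°.

final bearing 80.25°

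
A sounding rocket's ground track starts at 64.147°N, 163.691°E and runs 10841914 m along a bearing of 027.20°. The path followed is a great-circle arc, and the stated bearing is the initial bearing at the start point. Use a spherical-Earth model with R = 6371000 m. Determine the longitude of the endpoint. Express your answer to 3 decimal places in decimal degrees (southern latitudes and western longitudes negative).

longitude -44.360°

The arc subtends δ = 10841914/6371000 = 1.701760 rad at the centre.
Converting: φ₁ = 1.119576 rad, θ = 0.474730 rad.
sin φ₂ = sin φ₁ cos δ + cos φ₁ sin δ cos θ = (0.899916)(-0.130590) + (0.436064)(0.991436)(0.889416) = 0.267001
φ₂ = asin(0.267001) = 0.270280 rad = 15.486°.
For the longitude increment, Δλ = atan2( sin θ sin δ cos φ₁, cos δ − sin φ₁ sin φ₂ ) = atan2(0.197617, -0.370868) = 151.949°.
λ₂ = 163.691° + 151.949° = 315.640°, normalized to (−180°, 180°] → -44.360°.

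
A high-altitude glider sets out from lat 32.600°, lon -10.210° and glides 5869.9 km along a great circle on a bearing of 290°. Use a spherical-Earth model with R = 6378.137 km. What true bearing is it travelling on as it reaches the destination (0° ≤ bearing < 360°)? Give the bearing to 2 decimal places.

Angular distance δ = d/R = 5869.9 / 6378.137 = 0.920316 rad.
Start latitude φ₁ = 0.568977 rad; initial bearing θ = 5.061455 rad.
sin φ₂ = sin φ₁ cos δ + cos φ₁ sin δ cos θ = (0.538771)(0.605569) + (0.842452)(0.795793)(0.342020) = 0.555559
φ₂ = asin(0.555559) = 0.589035 rad = 33.749°.
For the longitude increment, Δλ = atan2( sin θ sin δ cos φ₁, cos δ − sin φ₁ sin φ₂ ) = atan2(-0.629986, 0.306250) = -64.075°.
λ₂ = λ₁ + Δλ = -74.285°.
The forward bearing on arrival equals the back-azimuth from the destination plus 180°.
Back-azimuth from P₂ (33.75°, -74.28°) to P₁ (32.60°, -10.21°), with Δλ' = λ₁ − λ₂ = 64.07°: atan2( sin Δλ' cos φ₁ , cos φ₂ sin φ₁ − sin φ₂ cos φ₁ cos Δλ' ) = 72.19°.
Final bearing = (72.19° + 180°) mod 360° = 252.19°.

final bearing 252.19°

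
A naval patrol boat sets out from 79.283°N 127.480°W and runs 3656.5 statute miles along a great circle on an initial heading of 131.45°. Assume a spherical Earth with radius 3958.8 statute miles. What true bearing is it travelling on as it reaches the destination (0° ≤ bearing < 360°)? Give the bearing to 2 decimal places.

Central angle δ = d/R = 0.923638 rad.
With φ₁ = 79.283° = 1.383749 rad and θ = 131.45° = 2.294235 rad:
Applying the spherical law of cosines for sides, sin φ₂ = sin φ₁ cos δ + cos φ₁ sin δ cos θ = 0.494197, so φ₂ = 29.617°.
Δλ = atan2( sin θ sin δ cos φ₁ , cos δ − sin φ₁ sin φ₂ ) = atan2(0.111199, 0.117344) = 0.758517 rad = 43.460°.
λ₂ = λ₁ + Δλ = -84.020°.
The forward bearing on arrival equals the back-azimuth from the destination plus 180°.
Back-azimuth from P₂ (29.62°, -84.02°) to P₁ (79.28°, -127.48°), with Δλ' = λ₁ − λ₂ = -43.46°: atan2( sin Δλ' cos φ₁ , cos φ₂ sin φ₁ − sin φ₂ cos φ₁ cos Δλ' ) = 350.77°.
Final bearing = (350.77° + 180°) mod 360° = 170.77°.

final bearing 170.77°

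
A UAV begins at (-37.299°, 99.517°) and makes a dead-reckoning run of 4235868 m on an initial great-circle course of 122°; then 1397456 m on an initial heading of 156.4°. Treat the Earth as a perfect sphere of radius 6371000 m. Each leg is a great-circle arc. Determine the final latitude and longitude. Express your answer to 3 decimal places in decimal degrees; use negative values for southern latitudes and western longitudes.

Apply the spherical direct solution leg by leg, carrying full precision between legs.
Leg 1: from (-37.299°, 99.517°), δ = 4235868/6371000 = 0.664867 rad, θ = 122° → φ = -47.474°, λ = 150.237°.
Leg 2: from (-47.474°, 150.237°), δ = 1397456/6371000 = 0.219346 rad, θ = 156.4° → φ = -58.659°, λ = 159.879°.

latitude -58.659°, longitude 159.879°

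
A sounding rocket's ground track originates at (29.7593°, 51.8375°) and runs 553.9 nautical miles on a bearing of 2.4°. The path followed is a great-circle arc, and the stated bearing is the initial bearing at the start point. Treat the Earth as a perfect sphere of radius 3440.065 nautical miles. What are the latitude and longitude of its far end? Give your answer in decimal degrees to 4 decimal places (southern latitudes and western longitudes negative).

latitude 38.9757°, longitude 52.3323°

δ = 553.9/3440.065 = 0.161014 rad (9.2254°).
With φ₁ = 29.7593° = 0.519398 rad and θ = 2.4° = 0.041888 rad:
sin φ₂ = sin φ₁ cos δ + cos φ₁ sin δ cos θ = (0.496357)(0.987065) + (0.868118)(0.160320)(0.999123) = 0.628991
φ₂ = asin(0.628991) = 0.680255 rad = 38.9757°.
Δλ = atan2( sin θ sin δ cos φ₁ , cos δ − sin φ₁ sin φ₂ ) = atan2(0.005828, 0.674861) = 0.008636 rad = 0.4948°.
λ₂ = 51.8375° + 0.4948° = 52.3323°.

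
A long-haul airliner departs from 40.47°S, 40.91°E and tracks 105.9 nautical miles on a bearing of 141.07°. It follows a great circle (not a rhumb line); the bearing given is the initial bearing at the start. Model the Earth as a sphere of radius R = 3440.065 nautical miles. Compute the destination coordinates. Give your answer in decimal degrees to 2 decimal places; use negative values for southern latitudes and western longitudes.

latitude -41.83°, longitude 42.40°

δ = 105.9/3440.065 = 0.030784 rad (1.7638°).
With φ₁ = -40.47° = -0.706335 rad and θ = 141.07° = 2.462136 rad:
Destination latitude: φ₂ = arcsin( sin φ₁ cos δ + cos φ₁ sin δ cos θ ) = arcsin(-0.666957) = -41.83°.
Δλ = atan2( sin θ sin δ cos φ₁ , cos δ − sin φ₁ sin φ₂ ) = atan2(0.014714, 0.566638) = 0.025961 rad = 1.49°.
λ₂ = 40.91° + 1.49° = 42.40°.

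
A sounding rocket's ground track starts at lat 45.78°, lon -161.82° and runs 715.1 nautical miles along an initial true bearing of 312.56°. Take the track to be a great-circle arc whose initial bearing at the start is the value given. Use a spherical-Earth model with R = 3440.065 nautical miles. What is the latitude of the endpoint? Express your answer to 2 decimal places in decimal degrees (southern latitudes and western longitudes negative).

δ = 715.1/3440.065 = 0.207874 rad (11.9103°).
Start latitude φ₁ = 0.799012 rad; initial bearing θ = 5.455201 rad.
sin φ₂ = sin φ₁ cos δ + cos φ₁ sin δ cos θ = (0.716667)(0.978472) + (0.697415)(0.206380)(0.676362) = 0.798589
φ₂ = asin(0.798589) = 0.924948 rad = 53.00°.
Δλ = atan2( sin θ sin δ cos φ₁ , cos δ − sin φ₁ sin φ₂ ) = atan2(-0.106016, 0.406149) = -0.255331 rad = -14.63°.
λ₂ = λ₁ + Δλ = -176.45°.

latitude 53.00°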